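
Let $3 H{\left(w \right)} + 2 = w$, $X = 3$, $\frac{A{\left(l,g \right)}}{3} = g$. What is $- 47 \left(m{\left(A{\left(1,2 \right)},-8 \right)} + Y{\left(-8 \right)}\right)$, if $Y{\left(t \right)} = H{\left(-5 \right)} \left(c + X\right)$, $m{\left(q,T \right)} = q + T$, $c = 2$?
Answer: $\frac{1927}{3} \approx 642.33$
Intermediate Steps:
$A{\left(l,g \right)} = 3 g$
$m{\left(q,T \right)} = T + q$
$H{\left(w \right)} = - \frac{2}{3} + \frac{w}{3}$
$Y{\left(t \right)} = - \frac{35}{3}$ ($Y{\left(t \right)} = \left(- \frac{2}{3} + \frac{1}{3} \left(-5\right)\right) \left(2 + 3\right) = \left(- \frac{2}{3} - \frac{5}{3}\right) 5 = \left(- \frac{7}{3}\right) 5 = - \frac{35}{3}$)
$- 47 \left(m{\left(A{\left(1,2 \right)},-8 \right)} + Y{\left(-8 \right)}\right) = - 47 \left(\left(-8 + 3 \cdot 2\right) - \frac{35}{3}\right) = - 47 \left(\left(-8 + 6\right) - \frac{35}{3}\right) = - 47 \left(-2 - \frac{35}{3}\right) = \left(-47\right) \left(- \frac{41}{3}\right) = \frac{1927}{3}$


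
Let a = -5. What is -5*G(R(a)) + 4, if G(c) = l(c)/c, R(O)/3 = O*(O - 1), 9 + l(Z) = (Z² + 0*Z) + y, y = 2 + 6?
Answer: -8027/18 ≈ -445.94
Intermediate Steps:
y = 8
l(Z) = -1 + Z² (l(Z) = -9 + ((Z² + 0*Z) + 8) = -9 + ((Z² + 0) + 8) = -9 + (Z² + 8) = -9 + (8 + Z²) = -1 + Z²)
R(O) = 3*O*(-1 + O) (R(O) = 3*(O*(O - 1)) = 3*(O*(-1 + O)) = 3*O*(-1 + O))
G(c) = (-1 + c²)/c
-5*G(R(a)) + 4 = -5*(3*(-5)*(-1 - 5) - 1/(3*(-5)*(-1 - 5))) + 4 = -5*(3*(-5)*(-6) - 1/(3*(-5)*(-6))) + 4 = -5*(90 - 1/90) + 4 = -5*8099/90 + 4 = -8099/18 + 4 = -8027/18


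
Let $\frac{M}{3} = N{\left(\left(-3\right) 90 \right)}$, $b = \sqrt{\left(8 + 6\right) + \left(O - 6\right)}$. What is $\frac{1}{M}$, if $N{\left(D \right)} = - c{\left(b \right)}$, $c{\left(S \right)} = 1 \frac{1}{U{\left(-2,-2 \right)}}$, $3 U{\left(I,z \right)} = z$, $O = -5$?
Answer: $\frac{2}{9} \approx 0.22222$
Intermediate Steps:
$U{\left(I,z \right)} = \frac{z}{3}$
$b = \sqrt{3}$ ($b = \sqrt{\left(8 + 6\right) - 11} = \sqrt{14 - 11} = \sqrt{3} \approx 1.732$)
$c{\left(S \right)} = - \frac{3}{2}$ ($c{\left(S \right)} = 1 \frac{1}{\frac{1}{3} \left(-2\right)} = 1 \frac{1}{- \frac{2}{3}} = 1 \left(- \frac{3}{2}\right) = - \frac{3}{2}$)
$N{\left(D \right)} = \frac{3}{2}$ ($N{\left(D \right)} = \left(-1\right) \left(- \frac{3}{2}\right) = \frac{3}{2}$)
$M = \frac{9}{2}$ ($M = 3 \cdot \frac{3}{2} = \frac{9}{2} \approx 4.5$)
$\frac{1}{M} = \frac{1}{\frac{9}{2}} = \frac{2}{9}$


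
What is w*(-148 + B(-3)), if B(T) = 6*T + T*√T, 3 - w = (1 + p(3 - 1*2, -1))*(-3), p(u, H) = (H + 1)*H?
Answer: -996 - 18*I*√3 ≈ -996.0 - 31.177*I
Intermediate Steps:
p(u, H) = H*(1 + H) (p(u, H) = (1 + H)*H = H*(1 + H))
w = 6 (w = 3 - (1 - (1 - 1))*(-3) = 3 - (1 - 1*0)*(-3) = 3 - (1 + 0)*(-3) = 3 - (-3) = 3 - 1*(-3) = 3 + 3 = 6)
B(T) = T^(3/2) + 6*T (B(T) = 6*T + T^(3/2) = T^(3/2) + 6*T)
w*(-148 + B(-3)) = 6*(-148 + ((-3)^(3/2) + 6*(-3))) = 6*(-148 + (-3*I*√3 - 18)) = 6*(-148 + (-18 - 3*I*√3)) = 6*(-166 - 3*I*√3) = -996 - 18*I*√3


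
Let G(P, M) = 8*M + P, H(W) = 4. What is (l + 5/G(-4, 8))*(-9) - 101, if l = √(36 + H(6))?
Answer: -407/4 - 18*√10 ≈ -158.67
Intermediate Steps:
G(P, M) = P + 8*M
l = 2*√10 (l = √(36 + 4) = √40 = 2*√10 ≈ 6.3246)
(l + 5/G(-4, 8))*(-9) - 101 = (2*√10 + 5/(-4 + 8*8))*(-9) - 101 = (2*√10 + 5/(-4 + 64))*(-9) - 101 = (2*√10 + 5/60)*(-9) - 101 = (2*√10 + 5*(1/60))*(-9) - 101 = (2*√10 + 1/12)*(-9) - 101 = (1/12 + 2*√10)*(-9) - 101 = (-¾ - 18*√10) - 101 = -407/4 - 18*√10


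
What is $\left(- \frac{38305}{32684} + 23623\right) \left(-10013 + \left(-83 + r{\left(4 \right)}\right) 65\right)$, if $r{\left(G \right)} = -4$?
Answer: $- \frac{3024142674359}{8171} \approx -3.7011 \cdot 10^{8}$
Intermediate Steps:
$\left(- \frac{38305}{32684} + 23623\right) \left(-10013 + \left(-83 + r{\left(4 \right)}\right) 65\right) = \left(- \frac{38305}{32684} + 23623\right) \left(-10013 + \left(-83 - 4\right) 65\right) = \left(\left(-38305\right) \frac{1}{32684} + 23623\right) \left(-10013 - 5655\right) = \left(- \frac{38305}{32684} + 23623\right) \left(-10013 - 5655\right) = \frac{772055827}{32684} \left(-15668\right) = - \frac{3024142674359}{8171}$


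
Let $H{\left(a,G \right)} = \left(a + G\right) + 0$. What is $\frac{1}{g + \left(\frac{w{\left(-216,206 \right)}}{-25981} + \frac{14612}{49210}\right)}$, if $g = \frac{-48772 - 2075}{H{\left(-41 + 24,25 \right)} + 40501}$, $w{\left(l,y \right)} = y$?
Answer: $- \frac{1233137372145}{1191457206511} \approx -1.035$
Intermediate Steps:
$H{\left(a,G \right)} = G + a$ ($H{\left(a,G \right)} = \left(G + a\right) + 0 = G + a$)
$g = - \frac{16949}{13503}$ ($g = \frac{-48772 - 2075}{\left(25 + \left(-41 + 24\right)\right) + 40501} = - \frac{50847}{\left(25 - 17\right) + 40501} = - \frac{50847}{8 + 40501} = - \frac{50847}{40509} = \left(-50847\right) \frac{1}{40509} = - \frac{16949}{13503} \approx -1.2552$)
$\frac{1}{g + \left(\frac{w{\left(-216,206 \right)}}{-25981} + \frac{14612}{49210}\right)} = \frac{1}{- \frac{16949}{13503} + \left(\frac{206}{-25981} + \frac{14612}{49210}\right)} = \frac{1}{- \frac{16949}{13503} + \left(206 \left(- \frac{1}{25981}\right) + 14612 \cdot \frac{1}{49210}\right)} = \frac{1}{- \frac{16949}{13503} + \left(- \frac{206}{25981} + \frac{7306}{24605}\right)} = \frac{1}{- \frac{16949}{13503} + \frac{184748556}{639262505}} = \frac{1}{- \frac{1191457206511}{1233137372145}} = - \frac{1233137372145}{1191457206511}$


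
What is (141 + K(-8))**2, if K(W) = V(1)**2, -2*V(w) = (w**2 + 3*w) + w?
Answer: 346921/16 ≈ 21683.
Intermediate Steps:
V(w) = -2*w - w**2/2 (V(w) = -((w**2 + 3*w) + w)/2 = -(w**2 + 4*w)/2 = -2*w - w**2/2)
K(W) = 25/4 (K(W) = (-1/2*1*(4 + 1))**2 = (-1/2*1*5)**2 = (-5/2)**2 = 25/4)
(141 + K(-8))**2 = (141 + 25/4)**2 = (589/4)**2 = 346921/16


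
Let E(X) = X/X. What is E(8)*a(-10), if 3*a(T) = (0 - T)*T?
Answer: -100/3 ≈ -33.333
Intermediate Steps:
a(T) = -T**2/3 (a(T) = ((0 - T)*T)/3 = ((-T)*T)/3 = (-T**2)/3 = -T**2/3)
E(X) = 1
E(8)*a(-10) = 1*(-1/3*(-10)**2) = 1*(-1/3*100) = 1*(-100/3) = -100/3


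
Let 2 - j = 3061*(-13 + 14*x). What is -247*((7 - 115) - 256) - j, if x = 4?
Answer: 221529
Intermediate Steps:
j = -131621 (j = 2 - 3061*(-13 + 14*4) = 2 - 3061*(-13 + 56) = 2 - 3061*43 = 2 - 1*131623 = 2 - 131623 = -131621)
-247*((7 - 115) - 256) - j = -247*((7 - 115) - 256) - 1*(-131621) = -247*(-108 - 256) + 131621 = -247*(-364) + 131621 = 89908 + 131621 = 221529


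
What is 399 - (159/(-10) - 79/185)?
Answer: 153671/370 ≈ 415.33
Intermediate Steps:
399 - (159/(-10) - 79/185) = 399 - (159*(-⅒) - 79*1/185) = 399 - (-159/10 - 79/185) = 399 - 1*(-6041/370) = 399 + 6041/370 = 153671/370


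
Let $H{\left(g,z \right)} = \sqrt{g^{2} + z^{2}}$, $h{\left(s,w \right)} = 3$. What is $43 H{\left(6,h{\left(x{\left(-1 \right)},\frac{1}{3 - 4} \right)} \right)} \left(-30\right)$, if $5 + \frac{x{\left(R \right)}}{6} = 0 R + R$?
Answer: $- 3870 \sqrt{5} \approx -8653.6$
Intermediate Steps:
$x{\left(R \right)} = -30 + 6 R$ ($x{\left(R \right)} = -30 + 6 \left(0 R + R\right) = -30 + 6 \left(0 + R\right) = -30 + 6 R$)
$43 H{\left(6,h{\left(x{\left(-1 \right)},\frac{1}{3 - 4} \right)} \right)} \left(-30\right) = 43 \sqrt{6^{2} + 3^{2}} \left(-30\right) = 43 \sqrt{36 + 9} \left(-30\right) = 43 \sqrt{45} \left(-30\right) = 43 \cdot 3 \sqrt{5} \left(-30\right) = 129 \sqrt{5} \left(-30\right) = - 3870 \sqrt{5}$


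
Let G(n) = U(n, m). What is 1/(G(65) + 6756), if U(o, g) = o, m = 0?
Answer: 1/6821 ≈ 0.00014661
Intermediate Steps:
G(n) = n
1/(G(65) + 6756) = 1/(65 + 6756) = 1/6821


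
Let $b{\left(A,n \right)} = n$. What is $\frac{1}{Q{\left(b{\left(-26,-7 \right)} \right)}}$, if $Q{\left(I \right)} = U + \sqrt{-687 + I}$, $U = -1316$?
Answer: $- \frac{658}{866275} - \frac{i \sqrt{694}}{1732550} \approx -0.00075957 - 1.5205 \cdot 10^{-5} i$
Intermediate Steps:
$Q{\left(I \right)} = -1316 + \sqrt{-687 + I}$
$\frac{1}{Q{\left(b{\left(-26,-7 \right)} \right)}} = \frac{1}{-1316 + \sqrt{-687 - 7}} = \frac{1}{-1316 + \sqrt{-694}} = \frac{1}{-1316 + i \sqrt{694}}$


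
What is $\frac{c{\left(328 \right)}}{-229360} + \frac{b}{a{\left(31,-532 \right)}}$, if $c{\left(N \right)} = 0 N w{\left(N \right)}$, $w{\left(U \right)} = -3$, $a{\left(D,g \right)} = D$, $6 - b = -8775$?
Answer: $\frac{8781}{31} \approx 283.26$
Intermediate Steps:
$b = 8781$ ($b = 6 - -8775 = 6 + 8775 = 8781$)
$c{\left(N \right)} = 0$ ($c{\left(N \right)} = 0 N \left(-3\right) = 0 \left(-3\right) = 0$)
$\frac{c{\left(328 \right)}}{-229360} + \frac{b}{a{\left(31,-532 \right)}} = \frac{0}{-229360} + \frac{8781}{31} = 0 \left(- \frac{1}{229360}\right) + 8781 \cdot \frac{1}{31} = 0 + \frac{8781}{31} = \frac{8781}{31}$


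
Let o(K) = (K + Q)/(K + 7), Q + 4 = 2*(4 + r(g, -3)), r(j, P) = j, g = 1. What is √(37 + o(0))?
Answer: √1855/7 ≈ 6.1528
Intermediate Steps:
Q = 6 (Q = -4 + 2*(4 + 1) = -4 + 2*5 = -4 + 10 = 6)
o(K) = (6 + K)/(7 + K) (o(K) = (K + 6)/(K + 7) = (6 + K)/(7 + K))
√(37 + o(0)) = √(37 + (6 + 0)/(7 + 0)) = √(37 + 6/7) = √(265/7) = √1855/7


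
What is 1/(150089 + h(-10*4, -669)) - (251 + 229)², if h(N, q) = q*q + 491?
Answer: -137811686399/598141 ≈ -2.3040e+5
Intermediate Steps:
h(N, q) = 491 + q² (h(N, q) = q² + 491 = 491 + q²)
1/(150089 + h(-10*4, -669)) - (251 + 229)² = 1/(150089 + (491 + (-669)²)) - (251 + 229)² = 1/(150089 + (491 + 447561)) - 1*480² = 1/(150089 + 448052) - 1*230400 = 1/598141 - 230400 = -137811686399/598141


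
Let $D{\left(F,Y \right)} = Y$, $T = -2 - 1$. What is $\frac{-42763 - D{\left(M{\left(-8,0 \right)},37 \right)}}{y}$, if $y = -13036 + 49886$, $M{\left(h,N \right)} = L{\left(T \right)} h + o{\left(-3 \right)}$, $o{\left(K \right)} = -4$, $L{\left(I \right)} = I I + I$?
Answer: $- \frac{856}{737} \approx -1.1615$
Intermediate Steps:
$T = -3$ ($T = -2 - 1 = -3$)
$L{\left(I \right)} = I + I^{2}$ ($L{\left(I \right)} = I^{2} + I = I + I^{2}$)
$M{\left(h,N \right)} = -4 + 6 h$ ($M{\left(h,N \right)} = - 3 \left(1 - 3\right) h - 4 = \left(-3\right) \left(-2\right) h - 4 = 6 h - 4 = -4 + 6 h$)
$y = 36850$
$\frac{-42763 - D{\left(M{\left(-8,0 \right)},37 \right)}}{y} = \frac{-42763 - 37}{36850} = \left(-42763 - 37\right) \frac{1}{36850} = \left(-42800\right) \frac{1}{36850} = - \frac{856}{737}$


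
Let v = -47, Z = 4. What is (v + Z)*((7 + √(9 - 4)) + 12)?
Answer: -817 - 43*√5 ≈ -913.15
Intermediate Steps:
(v + Z)*((7 + √(9 - 4)) + 12) = (-47 + 4)*((7 + √(9 - 4)) + 12) = -43*((7 + √5) + 12) = -43*(19 + √5) = -817 - 43*√5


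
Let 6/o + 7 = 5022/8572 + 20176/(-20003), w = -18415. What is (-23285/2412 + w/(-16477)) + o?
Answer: -78778083726661079/8430406868241972 ≈ -9.3445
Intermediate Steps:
o = -171465716/212125603 (o = 6/(-7 + (5022/8572 + 20176/(-20003))) = 6/(-7 + (5022*(1/8572) + 20176*(-1/20003))) = 6/(-7 + (2511/4286 - 20176/20003)) = 6/(-7 - 36246803/85732858) = 6/(-636376809/85732858) = 6*(-85732858/636376809) = -171465716/212125603 ≈ -0.80832)
(-23285/2412 + w/(-16477)) + o = (-23285/2412 - 18415/(-16477)) - 171465716/212125603 = (-23285*1/2412 - 18415*(-1/16477)) - 171465716/212125603 = (-23285/2412 + 18415/16477) - 171465716/212125603 = -339249965/39742524 - 171465716/212125603 = -78778083726661079/8430406868241972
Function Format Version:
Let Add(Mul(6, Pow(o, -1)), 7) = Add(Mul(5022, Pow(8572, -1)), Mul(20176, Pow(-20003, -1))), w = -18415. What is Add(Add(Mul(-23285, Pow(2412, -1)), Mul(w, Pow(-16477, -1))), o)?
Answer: Rational(-78778083726661079, 8430406868241972) ≈ -9.3445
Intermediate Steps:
o = Rational(-171465716, 212125603) (o = Mul(6, Pow(Add(-7, Add(Mul(5022, Pow(8572, -1)), Mul(20176, Pow(-20003, -1)))), -1)) = Mul(6, Pow(Add(-7, Add(Mul(5022, Rational(1, 8572)), Mul(20176, Rational(-1, 20003)))), -1)) = Mul(6, Pow(Add(-7, Add(Rational(2511, 4286), Rational(-20176, 20003))), -1)) = Mul(6, Pow(Add(-7, Rational(-36246803, 85732858)), -1)) = Mul(6, Pow(Rational(-636376809, 85732858), -1)) = Mul(6, Rational(-85732858, 636376809)) = Rational(-171465716, 212125603) ≈ -0.80832)
Add(Add(Mul(-23285, Pow(2412, -1)), Mul(w, Pow(-16477, -1))), o) = Add(Add(Mul(-23285, Pow(2412, -1)), Mul(-18415, Pow(-16477, -1))), Rational(-171465716, 212125603)) = Add(Add(Mul(-23285, Rational(1, 2412)), Mul(-18415, Rational(-1, 16477))), Rational(-171465716, 212125603)) = Add(Add(Rational(-23285, 2412), Rational(18415, 16477)), Rational(-171465716, 212125603)) = Add(Rational(-339249965, 39742524), Rational(-171465716, 212125603)) = Rational(-78778083726661079, 8430406868241972)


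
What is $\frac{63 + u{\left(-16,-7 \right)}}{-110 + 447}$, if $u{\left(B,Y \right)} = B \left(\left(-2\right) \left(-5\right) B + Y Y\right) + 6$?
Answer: $\frac{1845}{337} \approx 5.4748$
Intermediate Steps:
$u{\left(B,Y \right)} = 6 + B \left(Y^{2} + 10 B\right)$ ($u{\left(B,Y \right)} = B \left(10 B + Y^{2}\right) + 6 = B \left(Y^{2} + 10 B\right) + 6 = 6 + B \left(Y^{2} + 10 B\right)$)
$\frac{63 + u{\left(-16,-7 \right)}}{-110 + 447} = \frac{63 + \left(6 + 10 \left(-16\right)^{2} - 16 \left(-7\right)^{2}\right)}{-110 + 447} = \frac{63 + \left(6 + 10 \cdot 256 - 784\right)}{337} = \left(63 + \left(6 + 2560 - 784\right)\right) \frac{1}{337} = \left(63 + 1782\right) \frac{1}{337} = 1845 \cdot \frac{1}{337} = \frac{1845}{337}$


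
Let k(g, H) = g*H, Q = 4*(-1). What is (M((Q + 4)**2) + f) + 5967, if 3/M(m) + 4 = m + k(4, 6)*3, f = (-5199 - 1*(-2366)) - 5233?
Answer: -142729/68 ≈ -2099.0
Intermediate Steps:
Q = -4
k(g, H) = H*g
f = -8066 (f = (-5199 + 2366) - 5233 = -2833 - 5233 = -8066)
M(m) = 3/(68 + m) (M(m) = 3/(-4 + (m + (6*4)*3)) = 3/(-4 + (m + 24*3)) = 3/(-4 + (m + 72)) = 3/(-4 + (72 + m)) = 3/(68 + m))
(M((Q + 4)**2) + f) + 5967 = (3/(68 + (-4 + 4)**2) - 8066) + 5967 = (3/(68 + 0**2) - 8066) + 5967 = (3/(68 + 0) - 8066) + 5967 = (3/68 - 8066) + 5967 = -548485/68 + 5967 = -142729/68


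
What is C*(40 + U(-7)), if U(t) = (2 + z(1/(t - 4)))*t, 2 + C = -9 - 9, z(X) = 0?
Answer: -520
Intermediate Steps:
C = -20 (C = -2 + (-9 - 9) = -2 - 18 = -20)
U(t) = 2*t (U(t) = (2 + 0)*t = 2*t)
C*(40 + U(-7)) = -20*(40 + 2*(-7)) = -20*(40 - 14) = -20*26 = -520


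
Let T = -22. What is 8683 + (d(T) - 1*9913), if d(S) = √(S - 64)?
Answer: -1230 + I*√86 ≈ -1230.0 + 9.2736*I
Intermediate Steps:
d(S) = √(-64 + S)
8683 + (d(T) - 1*9913) = 8683 + (√(-64 - 22) - 1*9913) = 8683 + (√(-86) - 9913) = 8683 + (I*√86 - 9913) = 8683 + (-9913 + I*√86) = -1230 + I*√86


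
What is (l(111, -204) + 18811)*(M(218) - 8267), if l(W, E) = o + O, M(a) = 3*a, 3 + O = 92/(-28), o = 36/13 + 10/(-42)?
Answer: -39088019714/273 ≈ -1.4318e+8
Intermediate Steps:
o = 691/273 (o = 36*(1/13) + 10*(-1/42) = 36/13 - 5/21 = 691/273 ≈ 2.5311)
O = -44/7 (O = -3 + 92/(-28) = -3 + 92*(-1/28) = -3 - 23/7 = -44/7 ≈ -6.2857)
l(W, E) = -1025/273 (l(W, E) = 691/273 - 44/7 = -1025/273)
(l(111, -204) + 18811)*(M(218) - 8267) = (-1025/273 + 18811)*(3*218 - 8267) = 5134378*(654 - 8267)/273 = (5134378/273)*(-7613) = -39088019714/273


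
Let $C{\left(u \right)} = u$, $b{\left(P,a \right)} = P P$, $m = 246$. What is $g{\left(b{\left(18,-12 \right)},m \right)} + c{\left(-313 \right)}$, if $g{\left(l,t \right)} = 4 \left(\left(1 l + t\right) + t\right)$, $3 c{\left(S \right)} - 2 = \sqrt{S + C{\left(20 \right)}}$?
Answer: $\frac{9794}{3} + \frac{i \sqrt{293}}{3} \approx 3264.7 + 5.7057 i$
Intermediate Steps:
$b{\left(P,a \right)} = P^{2}$
$c{\left(S \right)} = \frac{2}{3} + \frac{\sqrt{20 + S}}{3}$ ($c{\left(S \right)} = \frac{2}{3} + \frac{\sqrt{S + 20}}{3} = \frac{2}{3} + \frac{\sqrt{20 + S}}{3}$)
$g{\left(l,t \right)} = 4 l + 8 t$ ($g{\left(l,t \right)} = 4 \left(\left(l + t\right) + t\right) = 4 \left(l + 2 t\right) = 4 l + 8 t$)
$g{\left(b{\left(18,-12 \right)},m \right)} + c{\left(-313 \right)} = \left(4 \cdot 18^{2} + 8 \cdot 246\right) + \left(\frac{2}{3} + \frac{\sqrt{20 - 313}}{3}\right) = \left(4 \cdot 324 + 1968\right) + \left(\frac{2}{3} + \frac{\sqrt{-293}}{3}\right) = \left(1296 + 1968\right) + \left(\frac{2}{3} + \frac{i \sqrt{293}}{3}\right) = 3264 + \left(\frac{2}{3} + \frac{i \sqrt{293}}{3}\right) = \frac{9794}{3} + \frac{i \sqrt{293}}{3}$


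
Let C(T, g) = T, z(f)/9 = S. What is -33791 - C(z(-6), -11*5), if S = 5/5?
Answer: -33800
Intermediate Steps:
S = 1 (S = 5*(⅕) = 1)
z(f) = 9 (z(f) = 9*1 = 9)
-33791 - C(z(-6), -11*5) = -33791 - 1*9 = -33791 - 9 = -33800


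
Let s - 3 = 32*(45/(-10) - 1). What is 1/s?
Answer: -1/173 ≈ -0.0057803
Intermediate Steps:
s = -173 (s = 3 + 32*(45/(-10) - 1) = 3 + 32*(45*(-⅒) - 1) = 3 + 32*(-9/2 - 1) = 3 + 32*(-11/2) = 3 - 176 = -173)
1/s = 1/(-173) = -1/173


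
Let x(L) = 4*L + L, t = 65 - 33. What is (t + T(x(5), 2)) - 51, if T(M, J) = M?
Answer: 6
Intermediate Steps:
t = 32
x(L) = 5*L
(t + T(x(5), 2)) - 51 = (32 + 5*5) - 51 = (32 + 25) - 51 = 57 - 51 = 6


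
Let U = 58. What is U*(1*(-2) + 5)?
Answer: 174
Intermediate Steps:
U*(1*(-2) + 5) = 58*(1*(-2) + 5) = 58*(-2 + 5) = 58*3 = 174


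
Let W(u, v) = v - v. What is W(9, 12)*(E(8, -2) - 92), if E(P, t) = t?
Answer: 0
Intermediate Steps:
W(u, v) = 0
W(9, 12)*(E(8, -2) - 92) = 0*(-2 - 92) = 0*(-94) = 0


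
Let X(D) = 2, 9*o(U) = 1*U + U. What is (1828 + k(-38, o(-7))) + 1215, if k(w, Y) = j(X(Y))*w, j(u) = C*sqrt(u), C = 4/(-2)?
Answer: 3043 + 76*sqrt(2) ≈ 3150.5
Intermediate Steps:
C = -2 (C = 4*(-1/2) = -2)
o(U) = 2*U/9 (o(U) = (1*U + U)/9 = (U + U)/9 = (2*U)/9 = 2*U/9)
j(u) = -2*sqrt(u)
k(w, Y) = -2*w*sqrt(2) (k(w, Y) = (-2*sqrt(2))*w = -2*w*sqrt(2))
(1828 + k(-38, o(-7))) + 1215 = (1828 - 2*(-38)*sqrt(2)) + 1215 = (1828 + 76*sqrt(2)) + 1215 = 3043 + 76*sqrt(2)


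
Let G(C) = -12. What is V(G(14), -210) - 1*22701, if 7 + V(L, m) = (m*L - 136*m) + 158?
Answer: 8530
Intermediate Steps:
V(L, m) = 151 - 136*m + L*m (V(L, m) = -7 + ((m*L - 136*m) + 158) = -7 + ((L*m - 136*m) + 158) = -7 + ((-136*m + L*m) + 158) = -7 + (158 - 136*m + L*m) = 151 - 136*m + L*m)
V(G(14), -210) - 1*22701 = (151 - 136*(-210) - 12*(-210)) - 1*22701 = (151 + 28560 + 2520) - 22701 = 31231 - 22701 = 8530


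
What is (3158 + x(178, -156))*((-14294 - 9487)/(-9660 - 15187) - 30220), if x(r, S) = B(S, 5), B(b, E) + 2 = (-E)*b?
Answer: -2955355672224/24847 ≈ -1.1894e+8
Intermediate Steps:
B(b, E) = -2 - E*b (B(b, E) = -2 + (-E)*b = -2 - E*b)
x(r, S) = -2 - 5*S (x(r, S) = -2 - 1*5*S = -2 - 5*S)
(3158 + x(178, -156))*((-14294 - 9487)/(-9660 - 15187) - 30220) = (3158 + (-2 - 5*(-156)))*((-14294 - 9487)/(-9660 - 15187) - 30220) = (3158 + (-2 + 780))*(-23781/(-24847) - 30220) = (3158 + 778)*(-23781*(-1/24847) - 30220) = 3936*(23781/24847 - 30220) = 3936*(-750852559/24847) = -2955355672224/24847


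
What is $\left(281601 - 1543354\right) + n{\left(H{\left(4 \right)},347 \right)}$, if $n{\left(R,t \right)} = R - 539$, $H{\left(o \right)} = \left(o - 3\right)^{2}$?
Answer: $-1262291$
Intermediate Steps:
$H{\left(o \right)} = \left(-3 + o\right)^{2}$
$n{\left(R,t \right)} = -539 + R$ ($n{\left(R,t \right)} = R - 539 = -539 + R$)
$\left(281601 - 1543354\right) + n{\left(H{\left(4 \right)},347 \right)} = \left(281601 - 1543354\right) - \left(539 - \left(-3 + 4\right)^{2}\right) = -1261753 - \left(539 - 1^{2}\right) = -1261753 + \left(-539 + 1\right) = -1261753 - 538 = -1262291$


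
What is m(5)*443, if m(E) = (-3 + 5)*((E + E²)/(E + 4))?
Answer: 8860/3 ≈ 2953.3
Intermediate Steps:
m(E) = 2*(E + E²)/(4 + E) (m(E) = 2*((E + E²)/(4 + E)) = 2*(E + E²)/(4 + E))
m(5)*443 = (2*5*(1 + 5)/(4 + 5))*443 = (2*5*6/9)*443 = (2*5*(⅑)*6)*443 = (20/3)*443 = 8860/3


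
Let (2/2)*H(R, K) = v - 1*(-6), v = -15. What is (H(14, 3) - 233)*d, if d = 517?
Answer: -125114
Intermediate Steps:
H(R, K) = -9 (H(R, K) = -15 - 1*(-6) = -15 + 6 = -9)
(H(14, 3) - 233)*d = (-9 - 233)*517 = -242*517 = -125114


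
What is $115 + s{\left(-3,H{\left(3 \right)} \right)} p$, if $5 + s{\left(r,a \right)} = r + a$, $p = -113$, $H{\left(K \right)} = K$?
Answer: $680$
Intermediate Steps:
$s{\left(r,a \right)} = -5 + a + r$ ($s{\left(r,a \right)} = -5 + \left(r + a\right) = -5 + \left(a + r\right) = -5 + a + r$)
$115 + s{\left(-3,H{\left(3 \right)} \right)} p = 115 + \left(-5 + 3 - 3\right) \left(-113\right) = 115 - -565 = 115 + 565 = 680$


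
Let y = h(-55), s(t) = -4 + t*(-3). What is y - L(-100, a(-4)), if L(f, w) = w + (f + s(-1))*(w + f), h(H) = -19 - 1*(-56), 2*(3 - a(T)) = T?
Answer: -9563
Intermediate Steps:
a(T) = 3 - T/2
h(H) = 37 (h(H) = -19 + 56 = 37)
s(t) = -4 - 3*t
L(f, w) = w + (-1 + f)*(f + w) (L(f, w) = w + (f + (-4 - 3*(-1)))*(w + f) = w + (f + (-4 + 3))*(f + w) = w + (f - 1)*(f + w) = w + (-1 + f)*(f + w))
y = 37
y - L(-100, a(-4)) = 37 - (-100)*(-1 - 100 + (3 - ½*(-4))) = 37 - (-100)*(-1 - 100 + (3 + 2)) = 37 - (-100)*(-1 - 100 + 5) = 37 - (-100)*(-96) = 37 - 1*9600 = 37 - 9600 = -9563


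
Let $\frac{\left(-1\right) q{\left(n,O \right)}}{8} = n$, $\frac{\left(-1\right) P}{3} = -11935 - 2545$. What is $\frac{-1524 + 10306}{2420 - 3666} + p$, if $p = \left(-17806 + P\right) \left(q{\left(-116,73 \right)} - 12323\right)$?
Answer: $- \frac{181977949281}{623} \approx -2.921 \cdot 10^{8}$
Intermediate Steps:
$P = 43440$ ($P = - 3 \left(-11935 - 2545\right) = \left(-3\right) \left(-14480\right) = 43440$)
$q{\left(n,O \right)} = - 8 n$
$p = -292099430$ ($p = \left(-17806 + 43440\right) \left(\left(-8\right) \left(-116\right) - 12323\right) = 25634 \left(928 - 12323\right) = 25634 \left(-11395\right) = -292099430$)
$\frac{-1524 + 10306}{2420 - 3666} + p = \frac{-1524 + 10306}{2420 - 3666} - 292099430 = \frac{8782}{-1246} - 292099430 = 8782 \left(- \frac{1}{1246}\right) - 292099430 = - \frac{4391}{623} - 292099430 = - \frac{181977949281}{623}$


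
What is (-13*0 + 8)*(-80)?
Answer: -640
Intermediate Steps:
(-13*0 + 8)*(-80) = (0 + 8)*(-80) = 8*(-80) = -640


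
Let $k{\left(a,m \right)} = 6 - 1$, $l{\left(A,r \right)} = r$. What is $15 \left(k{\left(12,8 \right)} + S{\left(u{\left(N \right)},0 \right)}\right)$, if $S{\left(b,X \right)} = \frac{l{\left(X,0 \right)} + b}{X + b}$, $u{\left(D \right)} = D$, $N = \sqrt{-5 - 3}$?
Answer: $90$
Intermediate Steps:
$N = 2 i \sqrt{2}$ ($N = \sqrt{-8} = 2 i \sqrt{2} \approx 2.8284 i$)
$k{\left(a,m \right)} = 5$ ($k{\left(a,m \right)} = 6 - 1 = 5$)
$S{\left(b,X \right)} = \frac{b}{X + b}$ ($S{\left(b,X \right)} = \frac{0 + b}{X + b} = \frac{b}{X + b}$)
$15 \left(k{\left(12,8 \right)} + S{\left(u{\left(N \right)},0 \right)}\right) = 15 \left(5 + \frac{2 i \sqrt{2}}{0 + 2 i \sqrt{2}}\right) = 15 \left(5 + \frac{2 i \sqrt{2}}{2 i \sqrt{2}}\right) = 15 \left(5 + 2 i \sqrt{2} \left(- \frac{i \sqrt{2}}{4}\right)\right) = 15 \left(5 + 1\right) = 15 \cdot 6 = 90$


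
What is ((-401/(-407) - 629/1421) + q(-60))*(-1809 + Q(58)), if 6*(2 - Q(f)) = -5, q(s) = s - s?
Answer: -566807611/578347 ≈ -980.05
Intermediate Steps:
q(s) = 0
Q(f) = 17/6 (Q(f) = 2 - ⅙*(-5) = 2 + ⅚ = 17/6)
((-401/(-407) - 629/1421) + q(-60))*(-1809 + Q(58)) = ((-401/(-407) - 629/1421) + 0)*(-1809 + 17/6) = ((-401*(-1/407) - 629*1/1421) + 0)*(-10837/6) = ((401/407 - 629/1421) + 0)*(-10837/6) = (313818/578347 + 0)*(-10837/6) = (313818/578347)*(-10837/6) = -566807611/578347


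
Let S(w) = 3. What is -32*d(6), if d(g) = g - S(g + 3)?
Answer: -96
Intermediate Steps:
d(g) = -3 + g (d(g) = g - 1*3 = g - 3 = -3 + g)
-32*d(6) = -32*(-3 + 6) = -32*3 = -96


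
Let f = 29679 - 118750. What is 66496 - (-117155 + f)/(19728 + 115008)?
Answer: 1493268547/22456 ≈ 66498.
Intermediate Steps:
f = -89071
66496 - (-117155 + f)/(19728 + 115008) = 66496 - (-117155 - 89071)/(19728 + 115008) = 66496 - (-206226)/134736 = 66496 - 1*(-34371/22456) = 66496 + 34371/22456 = 1493268547/22456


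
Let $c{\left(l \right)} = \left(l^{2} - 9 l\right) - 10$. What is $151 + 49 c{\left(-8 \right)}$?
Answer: $6325$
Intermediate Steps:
$c{\left(l \right)} = -10 + l^{2} - 9 l$
$151 + 49 c{\left(-8 \right)} = 151 + 49 \left(-10 + \left(-8\right)^{2} - -72\right) = 151 + 49 \left(-10 + 64 + 72\right) = 151 + 49 \cdot 126 = 151 + 6174 = 6325$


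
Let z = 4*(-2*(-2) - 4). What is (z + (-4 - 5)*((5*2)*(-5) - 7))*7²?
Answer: 25137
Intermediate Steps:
z = 0 (z = 4*(4 - 4) = 4*0 = 0)
(z + (-4 - 5)*((5*2)*(-5) - 7))*7² = (0 + (-4 - 5)*((5*2)*(-5) - 7))*7² = (0 - 9*(10*(-5) - 7))*49 = (0 - 9*(-50 - 7))*49 = (0 - 9*(-57))*49 = (0 + 513)*49 = 513*49 = 25137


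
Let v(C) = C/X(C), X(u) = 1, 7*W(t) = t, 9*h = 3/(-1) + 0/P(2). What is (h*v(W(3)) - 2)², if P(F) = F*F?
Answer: 225/49 ≈ 4.5918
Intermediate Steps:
P(F) = F²
h = -⅓ (h = (3/(-1) + 0/(2²))/9 = (3*(-1) + 0/4)/9 = (-3 + 0*(¼))/9 = (-3 + 0)/9 = (⅑)*(-3) = -⅓ ≈ -0.33333)
W(t) = t/7
v(C) = C (v(C) = C/1 = C*1 = C)
(h*v(W(3)) - 2)² = (-3/21 - 2)² = (-⅓*3/7 - 2)² = (-⅐ - 2)² = (-15/7)² = 225/49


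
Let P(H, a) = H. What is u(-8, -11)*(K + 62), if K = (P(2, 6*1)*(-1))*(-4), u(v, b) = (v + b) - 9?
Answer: -1960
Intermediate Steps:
u(v, b) = -9 + b + v (u(v, b) = (b + v) - 9 = -9 + b + v)
K = 8 (K = (2*(-1))*(-4) = -2*(-4) = 8)
u(-8, -11)*(K + 62) = (-9 - 11 - 8)*(8 + 62) = -28*70 = -1960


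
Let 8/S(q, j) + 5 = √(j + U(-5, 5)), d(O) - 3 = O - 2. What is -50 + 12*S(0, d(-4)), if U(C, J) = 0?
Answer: -470/7 - 24*I*√3/7 ≈ -67.143 - 5.9385*I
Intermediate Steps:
d(O) = 1 + O (d(O) = 3 + (O - 2) = 3 + (-2 + O) = 1 + O)
S(q, j) = 8/(-5 + √j) (S(q, j) = 8/(-5 + √(j + 0)) = 8/(-5 + √j))
-50 + 12*S(0, d(-4)) = -50 + 12*(8/(-5 + √(1 - 4))) = -50 + 12*(8/(-5 + √(-3))) = -50 + 12*(8/(-5 + I*√3)) = -50 + 96/(-5 + I*√3)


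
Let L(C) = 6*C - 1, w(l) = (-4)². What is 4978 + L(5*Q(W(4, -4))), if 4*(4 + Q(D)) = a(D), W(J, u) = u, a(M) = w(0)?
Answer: 4977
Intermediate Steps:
w(l) = 16
a(M) = 16
Q(D) = 0 (Q(D) = -4 + (¼)*16 = -4 + 4 = 0)
L(C) = -1 + 6*C
4978 + L(5*Q(W(4, -4))) = 4978 + (-1 + 6*(5*0)) = 4978 + (-1 + 6*0) = 4978 + (-1 + 0) = 4978 - 1 = 4977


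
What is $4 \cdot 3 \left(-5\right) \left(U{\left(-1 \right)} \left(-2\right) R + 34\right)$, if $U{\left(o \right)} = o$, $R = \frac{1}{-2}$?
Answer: $-1980$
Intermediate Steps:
$R = - \frac{1}{2} \approx -0.5$
$4 \cdot 3 \left(-5\right) \left(U{\left(-1 \right)} \left(-2\right) R + 34\right) = 4 \cdot 3 \left(-5\right) \left(\left(-1\right) \left(-2\right) \left(- \frac{1}{2}\right) + 34\right) = 12 \left(-5\right) \left(2 \left(- \frac{1}{2}\right) + 34\right) = - 60 \left(-1 + 34\right) = \left(-60\right) 33 = -1980$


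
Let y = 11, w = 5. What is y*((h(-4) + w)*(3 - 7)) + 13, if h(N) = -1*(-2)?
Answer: -295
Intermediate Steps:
h(N) = 2
y*((h(-4) + w)*(3 - 7)) + 13 = 11*((2 + 5)*(3 - 7)) + 13 = 11*(7*(-4)) + 13 = 11*(-28) + 13 = -308 + 13 = -295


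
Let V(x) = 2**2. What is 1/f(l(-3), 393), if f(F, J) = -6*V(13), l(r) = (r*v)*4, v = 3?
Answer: -1/24 ≈ -0.041667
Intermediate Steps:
V(x) = 4
l(r) = 12*r (l(r) = (r*3)*4 = (3*r)*4 = 12*r)
f(F, J) = -24 (f(F, J) = -6*4 = -24)
1/f(l(-3), 393) = 1/(-24) = -1/24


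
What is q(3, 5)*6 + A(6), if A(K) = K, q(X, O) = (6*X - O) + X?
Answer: 102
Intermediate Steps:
q(X, O) = -O + 7*X (q(X, O) = (-O + 6*X) + X = -O + 7*X)
q(3, 5)*6 + A(6) = (-1*5 + 7*3)*6 + 6 = (-5 + 21)*6 + 6 = 16*6 + 6 = 96 + 6 = 102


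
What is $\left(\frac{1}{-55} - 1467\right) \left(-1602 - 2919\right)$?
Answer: $\frac{33161946}{5} \approx 6.6324 \cdot 10^{6}$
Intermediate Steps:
$\left(\frac{1}{-55} - 1467\right) \left(-1602 - 2919\right) = \left(- \frac{1}{55} - 1467\right) \left(-4521\right) = \left(- \frac{80686}{55}\right) \left(-4521\right) = \frac{33161946}{5}$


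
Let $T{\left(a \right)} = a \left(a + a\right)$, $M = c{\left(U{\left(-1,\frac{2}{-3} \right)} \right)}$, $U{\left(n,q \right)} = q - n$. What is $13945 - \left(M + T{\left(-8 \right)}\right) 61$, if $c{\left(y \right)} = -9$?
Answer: $6686$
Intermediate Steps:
$M = -9$
$T{\left(a \right)} = 2 a^{2}$ ($T{\left(a \right)} = a 2 a = 2 a^{2}$)
$13945 - \left(M + T{\left(-8 \right)}\right) 61 = 13945 - \left(-9 + 2 \left(-8\right)^{2}\right) 61 = 13945 - \left(-9 + 2 \cdot 64\right) 61 = 13945 - \left(-9 + 128\right) 61 = 13945 - 119 \cdot 61 = 13945 - 7259 = 6686$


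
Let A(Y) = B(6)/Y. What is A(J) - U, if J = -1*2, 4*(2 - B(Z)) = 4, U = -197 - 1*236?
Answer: 865/2 ≈ 432.50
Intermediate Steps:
U = -433 (U = -197 - 236 = -433)
B(Z) = 1 (B(Z) = 2 - ¼*4 = 2 - 1 = 1)
J = -2
A(Y) = 1/Y
A(J) - U = 1/(-2) - 1*(-433) = -½ + 433 = 865/2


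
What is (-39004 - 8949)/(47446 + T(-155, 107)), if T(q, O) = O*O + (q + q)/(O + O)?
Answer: -5130971/6301610 ≈ -0.81423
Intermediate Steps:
T(q, O) = O² + q/O (T(q, O) = O² + (2*q)/((2*O)) = O² + (2*q)*(1/(2*O)) = O² + q/O)
(-39004 - 8949)/(47446 + T(-155, 107)) = (-39004 - 8949)/(47446 + (-155 + 107³)/107) = -47953/(47446 + (-155 + 1225043)/107) = -47953/(47446 + (1/107)*1224888) = -47953/(47446 + 1224888/107) = -47953/6301610/107 = -47953*107/6301610 = -5130971/6301610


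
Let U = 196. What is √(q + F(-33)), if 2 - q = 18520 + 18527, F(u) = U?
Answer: I*√36849 ≈ 191.96*I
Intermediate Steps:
F(u) = 196
q = -37045 (q = 2 - (18520 + 18527) = 2 - 1*37047 = 2 - 37047 = -37045)
√(q + F(-33)) = √(-37045 + 196) = √(-36849) = I*√36849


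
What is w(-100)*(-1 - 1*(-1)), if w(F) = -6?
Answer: 0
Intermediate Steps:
w(-100)*(-1 - 1*(-1)) = -6*(-1 - 1*(-1)) = -6*(-1 + 1) = -6*0 = 0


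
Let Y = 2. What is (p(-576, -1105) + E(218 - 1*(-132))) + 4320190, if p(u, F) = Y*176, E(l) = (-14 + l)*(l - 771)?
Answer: 4179086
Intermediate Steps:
E(l) = (-771 + l)*(-14 + l) (E(l) = (-14 + l)*(-771 + l) = (-771 + l)*(-14 + l))
p(u, F) = 352 (p(u, F) = 2*176 = 352)
(p(-576, -1105) + E(218 - 1*(-132))) + 4320190 = (352 + (10794 + (218 - 1*(-132))² - 785*(218 - 1*(-132)))) + 4320190 = (352 + (10794 + (218 + 132)² - 785*(218 + 132))) + 4320190 = (352 + (10794 + 350² - 785*350)) + 4320190 = (352 + (10794 + 122500 - 274750)) + 4320190 = (352 - 141456) + 4320190 = -141104 + 4320190 = 4179086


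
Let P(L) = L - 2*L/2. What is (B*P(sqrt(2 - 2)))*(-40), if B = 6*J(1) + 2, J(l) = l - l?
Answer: 0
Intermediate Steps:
P(L) = 0 (P(L) = L - 2*L/2 = L - L = 0)
J(l) = 0
B = 2 (B = 6*0 + 2 = 0 + 2 = 2)
(B*P(sqrt(2 - 2)))*(-40) = (2*0)*(-40) = 0*(-40) = 0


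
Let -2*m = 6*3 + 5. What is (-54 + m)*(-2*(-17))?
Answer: -2227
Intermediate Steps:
m = -23/2 (m = -(6*3 + 5)/2 = -(18 + 5)/2 = -½*23 = -23/2 ≈ -11.500)
(-54 + m)*(-2*(-17)) = (-54 - 23/2)*(-2*(-17)) = -131/2*34 = -2227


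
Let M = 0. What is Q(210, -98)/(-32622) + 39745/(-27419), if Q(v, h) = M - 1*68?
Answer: -647348449/447231309 ≈ -1.4475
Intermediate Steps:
Q(v, h) = -68 (Q(v, h) = 0 - 1*68 = 0 - 68 = -68)
Q(210, -98)/(-32622) + 39745/(-27419) = -68/(-32622) + 39745/(-27419) = -68*(-1/32622) + 39745*(-1/27419) = 34/16311 - 39745/27419 = -647348449/447231309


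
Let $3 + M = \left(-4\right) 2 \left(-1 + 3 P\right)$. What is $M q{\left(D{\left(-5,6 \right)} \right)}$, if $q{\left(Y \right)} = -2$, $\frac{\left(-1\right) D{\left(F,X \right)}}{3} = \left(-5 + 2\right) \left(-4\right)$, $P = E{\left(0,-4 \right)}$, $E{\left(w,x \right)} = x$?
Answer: $-202$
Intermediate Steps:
$P = -4$
$D{\left(F,X \right)} = -36$ ($D{\left(F,X \right)} = - 3 \left(-5 + 2\right) \left(-4\right) = - 3 \left(\left(-3\right) \left(-4\right)\right) = \left(-3\right) 12 = -36$)
$M = 101$ ($M = -3 + \left(-4\right) 2 \left(-1 + 3 \left(-4\right)\right) = -3 - 8 \left(-1 - 12\right) = -3 - -104 = -3 + 104 = 101$)
$M q{\left(D{\left(-5,6 \right)} \right)} = 101 \left(-2\right) = -202$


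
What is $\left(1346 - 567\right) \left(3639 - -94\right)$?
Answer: $2908007$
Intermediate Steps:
$\left(1346 - 567\right) \left(3639 - -94\right) = 779 \left(3639 + \left(-1382 + 1476\right)\right) = 779 \left(3639 + 94\right) = 779 \cdot 3733 = 2908007$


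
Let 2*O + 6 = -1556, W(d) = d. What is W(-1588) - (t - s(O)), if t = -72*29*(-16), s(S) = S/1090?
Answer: -38146421/1090 ≈ -34997.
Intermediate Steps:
O = -781 (O = -3 + (1/2)*(-1556) = -3 - 778 = -781)
s(S) = S/1090 (s(S) = S*(1/1090) = S/1090)
t = 33408 (t = -2088*(-16) = 33408)
W(-1588) - (t - s(O)) = -1588 - (33408 - (-781)/1090) = -1588 - (33408 - 1*(-781/1090)) = -1588 - (33408 + 781/1090) = -1588 - 1*36415501/1090 = -1588 - 36415501/1090 = -38146421/1090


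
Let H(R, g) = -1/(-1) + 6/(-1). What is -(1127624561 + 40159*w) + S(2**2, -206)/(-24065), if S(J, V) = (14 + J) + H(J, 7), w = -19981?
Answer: -7826120460843/24065 ≈ -3.2521e+8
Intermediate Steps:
H(R, g) = -5 (H(R, g) = -1*(-1) + 6*(-1) = 1 - 6 = -5)
S(J, V) = 9 + J (S(J, V) = (14 + J) - 5 = 9 + J)
-(1127624561 + 40159*w) + S(2**2, -206)/(-24065) = -40159/(1/(28079 - 19981)) + (9 + 2**2)/(-24065) = -40159/(1/8098) + (9 + 4)*(-1/24065) = -40159/1/8098 + 13*(-1/24065) = -40159*8098 - 13/24065 = -325207582 - 13/24065 = -7826120460843/24065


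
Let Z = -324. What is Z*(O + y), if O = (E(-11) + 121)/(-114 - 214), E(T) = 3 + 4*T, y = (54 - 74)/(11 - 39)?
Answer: -43740/287 ≈ -152.40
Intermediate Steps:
y = 5/7 (y = -20/(-28) = -20*(-1/28) = 5/7 ≈ 0.71429)
O = -10/41 (O = ((3 + 4*(-11)) + 121)/(-114 - 214) = ((3 - 44) + 121)/(-328) = (-41 + 121)*(-1/328) = 80*(-1/328) = -10/41 ≈ -0.24390)
Z*(O + y) = -324*(-10/41 + 5/7) = -324*135/287 = -43740/287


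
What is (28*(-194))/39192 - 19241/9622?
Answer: -100794997/47138178 ≈ -2.1383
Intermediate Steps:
(28*(-194))/39192 - 19241/9622 = -5432*1/39192 - 19241*1/9622 = -679/4899 - 19241/9622 = -100794997/47138178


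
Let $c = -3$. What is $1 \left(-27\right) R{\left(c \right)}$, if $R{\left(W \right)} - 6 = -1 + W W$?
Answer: $-378$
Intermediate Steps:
$R{\left(W \right)} = 5 + W^{2}$ ($R{\left(W \right)} = 6 + \left(-1 + W W\right) = 6 + \left(-1 + W^{2}\right) = 5 + W^{2}$)
$1 \left(-27\right) R{\left(c \right)} = 1 \left(-27\right) \left(5 + \left(-3\right)^{2}\right) = - 27 \left(5 + 9\right) = \left(-27\right) 14 = -378$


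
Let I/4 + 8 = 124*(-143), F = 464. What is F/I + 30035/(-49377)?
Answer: -134637158/218986995 ≈ -0.61482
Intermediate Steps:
I = -70960 (I = -32 + 4*(124*(-143)) = -32 + 4*(-17732) = -32 - 70928 = -70960)
F/I + 30035/(-49377) = 464/(-70960) + 30035/(-49377) = 464*(-1/70960) + 30035*(-1/49377) = -29/4435 - 30035/49377 = -134637158/218986995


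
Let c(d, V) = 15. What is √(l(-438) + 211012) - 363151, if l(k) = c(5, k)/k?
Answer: -363151 + 3*√499770118/146 ≈ -3.6269e+5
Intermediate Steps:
l(k) = 15/k
√(l(-438) + 211012) - 363151 = √(15/(-438) + 211012) - 363151 = √(15*(-1/438) + 211012) - 363151 = √(-5/146 + 211012) - 363151 = √(30807747/146) - 363151 = 3*√499770118/146 - 363151 = -363151 + 3*√499770118/146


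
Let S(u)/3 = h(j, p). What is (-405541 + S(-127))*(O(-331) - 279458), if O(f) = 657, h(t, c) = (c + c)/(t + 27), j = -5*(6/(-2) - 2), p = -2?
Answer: 1469848908836/13 ≈ 1.1307e+11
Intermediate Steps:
j = 25 (j = -5*(6*(-½) - 2) = -5*(-3 - 2) = -5*(-5) = 25)
h(t, c) = 2*c/(27 + t) (h(t, c) = (2*c)/(27 + t) = 2*c/(27 + t))
S(u) = -3/13 (S(u) = 3*(2*(-2)/(27 + 25)) = 3*(2*(-2)/52) = 3*(2*(-2)*(1/52)) = 3*(-1/13) = -3/13)
(-405541 + S(-127))*(O(-331) - 279458) = (-405541 - 3/13)*(657 - 279458) = -5272036/13*(-278801) = 1469848908836/13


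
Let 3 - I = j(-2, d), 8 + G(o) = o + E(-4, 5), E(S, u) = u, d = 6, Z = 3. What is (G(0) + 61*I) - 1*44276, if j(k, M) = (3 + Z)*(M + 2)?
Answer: -47024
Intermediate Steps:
j(k, M) = 12 + 6*M (j(k, M) = (3 + 3)*(M + 2) = 6*(2 + M) = 12 + 6*M)
G(o) = -3 + o (G(o) = -8 + (o + 5) = -8 + (5 + o) = -3 + o)
I = -45 (I = 3 - (12 + 6*6) = 3 - (12 + 36) = 3 - 1*48 = 3 - 48 = -45)
(G(0) + 61*I) - 1*44276 = ((-3 + 0) + 61*(-45)) - 1*44276 = (-3 - 2745) - 44276 = -2748 - 44276 = -47024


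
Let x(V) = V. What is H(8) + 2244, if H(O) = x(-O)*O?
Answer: 2180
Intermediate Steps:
H(O) = -O² (H(O) = (-O)*O = -O²)
H(8) + 2244 = -1*8² + 2244 = -1*64 + 2244 = -64 + 2244 = 2180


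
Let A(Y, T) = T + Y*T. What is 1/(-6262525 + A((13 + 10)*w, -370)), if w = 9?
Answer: -1/6339485 ≈ -1.5774e-7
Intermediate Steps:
A(Y, T) = T + T*Y
1/(-6262525 + A((13 + 10)*w, -370)) = 1/(-6262525 - 370*(1 + (13 + 10)*9)) = 1/(-6262525 - 370*(1 + 23*9)) = 1/(-6262525 - 370*(1 + 207)) = 1/(-6262525 - 370*208) = 1/(-6262525 - 76960) = 1/(-6339485) = -1/6339485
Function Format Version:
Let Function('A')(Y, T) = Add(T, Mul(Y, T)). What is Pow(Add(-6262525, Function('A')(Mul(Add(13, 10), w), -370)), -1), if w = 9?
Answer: Rational(-1, 6339485) ≈ -1.5774e-7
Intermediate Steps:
Function('A')(Y, T) = Add(T, Mul(T, Y))
Pow(Add(-6262525, Function('A')(Mul(Add(13, 10), w), -370)), -1) = Pow(Add(-6262525, Mul(-370, Add(1, Mul(Add(13, 10), 9)))), -1) = Pow(Add(-6262525, Mul(-370, Add(1, Mul(23, 9)))), -1) = Pow(Add(-6262525, Mul(-370, Add(1, 207))), -1) = Pow(Add(-6262525, Mul(-370, 208)), -1) = Pow(Add(-6262525, -76960), -1) = Pow(-6339485, -1) = Rational(-1, 6339485)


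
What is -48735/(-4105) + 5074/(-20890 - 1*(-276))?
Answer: 98379452/8462047 ≈ 11.626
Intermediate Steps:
-48735/(-4105) + 5074/(-20890 - 1*(-276)) = -48735*(-1/4105) + 5074/(-20890 + 276) = 9747/821 + 5074/(-20614) = 9747/821 + 5074*(-1/20614) = 9747/821 - 2537/10307 = 98379452/8462047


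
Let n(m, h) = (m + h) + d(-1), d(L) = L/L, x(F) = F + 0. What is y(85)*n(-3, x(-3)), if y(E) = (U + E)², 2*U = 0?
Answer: -36125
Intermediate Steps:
U = 0 (U = (½)*0 = 0)
x(F) = F
y(E) = E² (y(E) = (0 + E)² = E²)
d(L) = 1
n(m, h) = 1 + h + m (n(m, h) = (m + h) + 1 = (h + m) + 1 = 1 + h + m)
y(85)*n(-3, x(-3)) = 85²*(1 - 3 - 3) = 7225*(-5) = -36125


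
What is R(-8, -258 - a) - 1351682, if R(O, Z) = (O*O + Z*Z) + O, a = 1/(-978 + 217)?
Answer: -744206783177/579121 ≈ -1.2851e+6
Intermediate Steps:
a = -1/761 (a = 1/(-761) = -1/761 ≈ -0.0013141)
R(O, Z) = O + O**2 + Z**2 (R(O, Z) = (O**2 + Z**2) + O = O + O**2 + Z**2)
R(-8, -258 - a) - 1351682 = (-8 + (-8)**2 + (-258 - 1*(-1/761))**2) - 1351682 = (-8 + 64 + (-258 + 1/761)**2) - 1351682 = (-8 + 64 + (-196337/761)**2) - 1351682 = (-8 + 64 + 38548217569/579121) - 1351682 = 38580648345/579121 - 1351682 = -744206783177/579121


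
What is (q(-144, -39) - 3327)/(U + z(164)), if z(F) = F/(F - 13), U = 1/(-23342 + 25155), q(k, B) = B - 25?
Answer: -928330333/297483 ≈ -3120.6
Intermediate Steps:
q(k, B) = -25 + B
U = 1/1813 ≈ 0.00055157
z(F) = F/(-13 + F)
(q(-144, -39) - 3327)/(U + z(164)) = ((-25 - 39) - 3327)/(1/1813 + 164/(-13 + 164)) = (-64 - 3327)/(1/1813 + 164/151) = -3391/(1/1813 + 164*(1/151)) = -3391/(1/1813 + 164/151) = -3391/297483/273763 = -3391*273763/297483 = -928330333/297483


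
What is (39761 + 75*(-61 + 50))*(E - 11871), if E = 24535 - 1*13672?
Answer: -39247488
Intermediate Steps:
E = 10863 (E = 24535 - 13672 = 10863)
(39761 + 75*(-61 + 50))*(E - 11871) = (39761 + 75*(-61 + 50))*(10863 - 11871) = (39761 + 75*(-11))*(-1008) = (39761 - 825)*(-1008) = 38936*(-1008) = -39247488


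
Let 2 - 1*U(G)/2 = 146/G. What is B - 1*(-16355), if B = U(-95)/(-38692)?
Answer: 15029181757/918935 ≈ 16355.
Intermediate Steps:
U(G) = 4 - 292/G
B = -168/918935 (B = (4 - 292/(-95))/(-38692) = (4 - 292*(-1/95))*(-1/38692) = (4 + 292/95)*(-1/38692) = (672/95)*(-1/38692) = -168/918935 ≈ -0.00018282)
B - 1*(-16355) = -168/918935 - 1*(-16355) = -168/918935 + 16355 = 15029181757/918935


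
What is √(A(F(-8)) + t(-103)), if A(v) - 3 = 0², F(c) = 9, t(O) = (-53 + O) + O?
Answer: 16*I ≈ 16.0*I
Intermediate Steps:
t(O) = -53 + 2*O
A(v) = 3 (A(v) = 3 + 0² = 3 + 0 = 3)
√(A(F(-8)) + t(-103)) = √(3 + (-53 + 2*(-103))) = √(3 + (-53 - 206)) = √(3 - 259) = √(-256) = 16*I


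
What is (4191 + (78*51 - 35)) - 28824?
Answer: -20690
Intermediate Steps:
(4191 + (78*51 - 35)) - 28824 = (4191 + (3978 - 35)) - 28824 = (4191 + 3943) - 28824 = 8134 - 28824 = -20690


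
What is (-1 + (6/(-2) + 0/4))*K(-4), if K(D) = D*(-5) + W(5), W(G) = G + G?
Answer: -120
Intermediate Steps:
W(G) = 2*G
K(D) = 10 - 5*D (K(D) = D*(-5) + 2*5 = -5*D + 10 = 10 - 5*D)
(-1 + (6/(-2) + 0/4))*K(-4) = (-1 + (6/(-2) + 0/4))*(10 - 5*(-4)) = (-1 + (6*(-½) + 0*(¼)))*(10 + 20) = (-1 + (-3 + 0))*30 = (-1 - 3)*30 = -4*30 = -120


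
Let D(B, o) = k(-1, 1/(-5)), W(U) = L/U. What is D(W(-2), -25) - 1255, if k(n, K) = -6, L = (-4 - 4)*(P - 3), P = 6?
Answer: -1261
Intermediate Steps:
L = -24 (L = (-4 - 4)*(6 - 3) = -8*3 = -24)
W(U) = -24/U
D(B, o) = -6
D(W(-2), -25) - 1255 = -6 - 1255 = -1261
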